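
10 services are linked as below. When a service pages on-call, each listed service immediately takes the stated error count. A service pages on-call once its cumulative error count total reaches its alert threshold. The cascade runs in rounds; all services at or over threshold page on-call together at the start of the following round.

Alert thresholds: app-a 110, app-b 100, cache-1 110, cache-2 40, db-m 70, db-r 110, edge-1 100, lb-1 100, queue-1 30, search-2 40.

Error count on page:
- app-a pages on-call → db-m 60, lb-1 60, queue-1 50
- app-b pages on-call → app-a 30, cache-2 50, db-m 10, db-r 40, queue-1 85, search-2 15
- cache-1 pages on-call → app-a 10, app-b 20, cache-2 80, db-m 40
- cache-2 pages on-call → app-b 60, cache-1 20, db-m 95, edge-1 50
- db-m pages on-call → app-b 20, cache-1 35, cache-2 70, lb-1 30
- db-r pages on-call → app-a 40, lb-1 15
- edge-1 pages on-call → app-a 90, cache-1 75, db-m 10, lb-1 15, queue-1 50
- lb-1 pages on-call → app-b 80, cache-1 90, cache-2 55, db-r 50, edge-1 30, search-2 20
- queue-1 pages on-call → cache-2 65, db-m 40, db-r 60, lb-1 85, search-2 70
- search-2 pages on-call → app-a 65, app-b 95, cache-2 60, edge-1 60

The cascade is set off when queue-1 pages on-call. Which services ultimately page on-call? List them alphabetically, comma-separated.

app-a, app-b, cache-1, cache-2, db-m, db-r, edge-1, lb-1, queue-1, search-2

Round 1 — queue-1 pages on-call (initial).
  cache-2: +65 → 65 ≥ 40
  db-m: +40 → 40 < 70
  db-r: +60 → 60 < 110
  lb-1: +85 → 85 < 100
  search-2: +70 → 70 ≥ 40
Round 2 — cache-2, search-2 page on-call.
  app-a: +65 → 65 < 110
  app-b: +60+95 → 155 ≥ 100
  cache-1: +20 → 20 < 110
  db-m: +95 → 135 ≥ 70
  edge-1: +50+60 → 110 ≥ 100
Round 3 — app-b, db-m, edge-1 page on-call.
  app-a: +30+90 → 185 ≥ 110
  cache-1: +35+75 → 130 ≥ 110
  db-r: +40 → 100 < 110
  lb-1: +30+15 → 130 ≥ 100
Round 4 — app-a, cache-1, lb-1 page on-call.
  db-r: +50 → 150 ≥ 110
Round 5 — db-r pages on-call.
No further pages.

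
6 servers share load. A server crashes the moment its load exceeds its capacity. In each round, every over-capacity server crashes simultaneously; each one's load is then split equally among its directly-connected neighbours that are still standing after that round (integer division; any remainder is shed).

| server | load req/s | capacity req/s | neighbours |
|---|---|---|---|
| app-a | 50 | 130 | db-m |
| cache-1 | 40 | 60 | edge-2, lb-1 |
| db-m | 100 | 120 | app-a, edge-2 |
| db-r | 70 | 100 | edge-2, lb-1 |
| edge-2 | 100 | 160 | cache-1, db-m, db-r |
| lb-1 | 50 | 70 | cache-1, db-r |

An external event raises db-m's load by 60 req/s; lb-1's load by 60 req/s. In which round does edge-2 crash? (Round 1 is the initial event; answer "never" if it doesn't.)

Round 1 — db-m at 160 > 120; lb-1 at 110 > 70. db-m, lb-1 crash.
  db-m sheds 160 req/s to app-a, edge-2: 80 each.
    app-a: 50+80 = 130 ≤ 130
    edge-2: 100+80 = 180 > 160
  lb-1 sheds 110 req/s to cache-1, db-r: 55 each.
    cache-1: 40+55 = 95 > 60
    db-r: 70+55 = 125 > 100
Round 2 — cache-1, db-r, edge-2 crash.
  cache-1 sheds 95 req/s: no online neighbours, lost.
  db-r sheds 125 req/s: no online neighbours, lost.
  edge-2 sheds 180 req/s: no online neighbours, lost.
No further crashes.

2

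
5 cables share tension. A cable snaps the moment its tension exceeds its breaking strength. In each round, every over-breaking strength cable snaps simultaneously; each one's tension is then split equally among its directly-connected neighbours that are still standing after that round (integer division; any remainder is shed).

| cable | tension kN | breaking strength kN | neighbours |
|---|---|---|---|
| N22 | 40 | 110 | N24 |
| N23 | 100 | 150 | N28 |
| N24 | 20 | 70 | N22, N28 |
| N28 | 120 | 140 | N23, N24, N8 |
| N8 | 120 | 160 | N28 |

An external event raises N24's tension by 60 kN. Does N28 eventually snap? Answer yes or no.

yes

Round 1 — N24 at 80 > 70. N24 snaps.
  N24 sheds 80 kN to N22, N28: 40 each.
    N22: 40+40 = 80 ≤ 110
    N28: 120+40 = 160 > 140
Round 2 — N28 snaps.
  N28 sheds 160 kN to N23, N8: 80 each.
    N23: 100+80 = 180 > 150
    N8: 120+80 = 200 > 160
Round 3 — N23, N8 snap.
  N23 sheds 180 kN: no online neighbours, lost.
  N8 sheds 200 kN: no online neighbours, lost.
No further breaks.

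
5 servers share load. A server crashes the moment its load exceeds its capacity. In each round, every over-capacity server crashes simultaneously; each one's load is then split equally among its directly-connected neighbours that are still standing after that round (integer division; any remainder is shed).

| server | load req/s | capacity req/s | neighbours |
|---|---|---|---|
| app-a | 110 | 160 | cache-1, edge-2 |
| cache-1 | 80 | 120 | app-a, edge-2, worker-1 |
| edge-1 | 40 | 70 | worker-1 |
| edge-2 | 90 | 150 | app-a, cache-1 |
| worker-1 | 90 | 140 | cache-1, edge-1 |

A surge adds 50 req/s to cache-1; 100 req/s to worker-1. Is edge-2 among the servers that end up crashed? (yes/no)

Round 1 — cache-1 at 130 > 120; worker-1 at 190 > 140. cache-1, worker-1 crash.
  cache-1 sheds 130 req/s to app-a, edge-2: 65 each.
    app-a: 110+65 = 175 > 160
    edge-2: 90+65 = 155 > 150
  worker-1 sheds 190 req/s to edge-1: 190 each.
    edge-1: 40+190 = 230 > 70
Round 2 — app-a, edge-1, edge-2 crash.
  app-a sheds 175 req/s: no online neighbours, lost.
  edge-1 sheds 230 req/s: no online neighbours, lost.
  edge-2 sheds 155 req/s: no online neighbours, lost.
No further crashes.

yes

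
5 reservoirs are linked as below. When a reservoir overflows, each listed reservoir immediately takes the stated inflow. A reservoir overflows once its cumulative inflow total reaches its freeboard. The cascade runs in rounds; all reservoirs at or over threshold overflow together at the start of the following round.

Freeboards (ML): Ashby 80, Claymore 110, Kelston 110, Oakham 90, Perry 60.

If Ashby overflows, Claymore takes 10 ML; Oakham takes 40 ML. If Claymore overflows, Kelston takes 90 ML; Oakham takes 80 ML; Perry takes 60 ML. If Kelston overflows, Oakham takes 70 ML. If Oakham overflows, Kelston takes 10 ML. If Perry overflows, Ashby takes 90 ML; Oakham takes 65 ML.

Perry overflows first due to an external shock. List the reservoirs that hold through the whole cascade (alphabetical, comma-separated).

Claymore, Kelston

Round 1 — Perry overflows (initial).
  Ashby: +90 → 90 ≥ 80
  Oakham: +65 → 65 < 90
Round 2 — Ashby overflows.
  Claymore: +10 → 10 < 110
  Oakham: +40 → 105 ≥ 90
Round 3 — Oakham overflows.
  Kelston: +10 → 10 < 110
No further overflows.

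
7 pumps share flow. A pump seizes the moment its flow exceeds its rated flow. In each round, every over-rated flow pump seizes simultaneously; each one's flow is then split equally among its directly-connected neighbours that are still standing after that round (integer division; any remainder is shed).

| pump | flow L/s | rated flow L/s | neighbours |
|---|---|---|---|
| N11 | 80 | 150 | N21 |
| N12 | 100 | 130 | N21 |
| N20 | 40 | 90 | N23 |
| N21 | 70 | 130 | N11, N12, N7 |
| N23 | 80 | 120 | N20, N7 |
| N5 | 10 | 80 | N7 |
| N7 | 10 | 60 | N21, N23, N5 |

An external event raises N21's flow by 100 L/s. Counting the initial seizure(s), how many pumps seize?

3

Round 1 — N21 at 170 > 130. N21 seizes.
  N21 sheds 170 L/s to N11, N12, N7: 56 each (2 lost).
    N11: 80+56 = 136 ≤ 150
    N12: 100+56 = 156 > 130
    N7: 10+56 = 66 > 60
Round 2 — N12, N7 seize.
  N12 sheds 156 L/s: no online neighbours, lost.
  N7 sheds 66 L/s to N23, N5: 33 each.
    N23: 80+33 = 113 ≤ 120
    N5: 10+33 = 43 ≤ 80
No further seizures.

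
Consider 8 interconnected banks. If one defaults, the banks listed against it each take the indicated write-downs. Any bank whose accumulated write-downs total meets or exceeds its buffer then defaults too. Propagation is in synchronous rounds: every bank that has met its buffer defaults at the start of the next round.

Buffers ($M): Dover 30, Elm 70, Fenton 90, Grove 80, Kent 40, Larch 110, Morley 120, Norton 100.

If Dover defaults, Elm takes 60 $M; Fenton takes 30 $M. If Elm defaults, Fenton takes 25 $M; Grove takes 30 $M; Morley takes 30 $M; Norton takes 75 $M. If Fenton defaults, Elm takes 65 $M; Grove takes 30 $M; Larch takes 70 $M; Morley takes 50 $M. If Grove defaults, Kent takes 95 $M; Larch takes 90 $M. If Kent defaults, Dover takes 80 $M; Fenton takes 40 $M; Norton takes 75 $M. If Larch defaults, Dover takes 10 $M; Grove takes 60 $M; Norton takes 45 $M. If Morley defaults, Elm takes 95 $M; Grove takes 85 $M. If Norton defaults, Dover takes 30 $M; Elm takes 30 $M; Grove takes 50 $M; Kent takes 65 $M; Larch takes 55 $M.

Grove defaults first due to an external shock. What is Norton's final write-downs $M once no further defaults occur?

75

Round 1 — Grove defaults (initial).
  Kent: +95 → 95 ≥ 40
  Larch: +90 → 90 < 110
Round 2 — Kent defaults.
  Dover: +80 → 80 ≥ 30
  Fenton: +40 → 40 < 90
  Norton: +75 → 75 < 100
Round 3 — Dover defaults.
  Elm: +60 → 60 < 70
  Fenton: +30 → 70 < 90
No further defaults.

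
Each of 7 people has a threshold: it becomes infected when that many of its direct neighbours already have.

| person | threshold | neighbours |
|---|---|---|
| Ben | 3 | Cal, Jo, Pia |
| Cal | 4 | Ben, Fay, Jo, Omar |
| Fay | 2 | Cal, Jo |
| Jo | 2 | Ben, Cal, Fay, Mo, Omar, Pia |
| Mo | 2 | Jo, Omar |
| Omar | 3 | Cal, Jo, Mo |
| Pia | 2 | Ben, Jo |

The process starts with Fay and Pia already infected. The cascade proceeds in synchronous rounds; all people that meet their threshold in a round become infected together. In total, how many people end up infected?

3

Round 1 — Fay, Pia become infected (initial).
Round 2 — checking thresholds:
  Ben: 1 of 3 neighbours < 3, holds.
  Cal: 1 of 4 neighbours < 4, holds.
  Jo: 2 of 6 neighbours ≥ 2, becomes infected.
Round 3 — no new infections; cascade stops.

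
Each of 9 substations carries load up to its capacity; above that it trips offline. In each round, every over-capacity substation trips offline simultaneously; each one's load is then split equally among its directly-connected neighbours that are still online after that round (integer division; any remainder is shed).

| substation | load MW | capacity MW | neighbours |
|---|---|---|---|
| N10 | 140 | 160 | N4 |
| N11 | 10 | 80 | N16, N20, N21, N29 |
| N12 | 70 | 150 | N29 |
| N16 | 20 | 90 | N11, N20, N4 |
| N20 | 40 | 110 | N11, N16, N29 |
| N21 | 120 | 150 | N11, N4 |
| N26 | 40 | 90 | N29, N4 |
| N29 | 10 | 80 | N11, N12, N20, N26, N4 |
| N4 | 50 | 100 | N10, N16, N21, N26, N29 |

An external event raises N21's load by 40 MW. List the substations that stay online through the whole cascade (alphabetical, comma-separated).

Round 1 — N21 at 160 > 150. N21 trips offline.
  N21 sheds 160 MW to N11, N4: 80 each.
    N11: 10+80 = 90 > 80
    N4: 50+80 = 130 > 100
Round 2 — N11, N4 trip offline.
  N11 sheds 90 MW to N16, N20, N29: 30 each.
    N16: 20+30 = 50 ≤ 90
    N20: 40+30 = 70 ≤ 110
    N29: 10+30 = 40 ≤ 80
  N4 sheds 130 MW to N10, N16, N26, N29: 32 each (2 lost).
    N10: 140+32 = 172 > 160
    N16: 50+32 = 82 ≤ 90
    N26: 40+32 = 72 ≤ 90
    N29: 40+32 = 72 ≤ 80
Round 3 — N10 trips offline.
  N10 sheds 172 MW: no online neighbours, lost.
No further trips.

N12, N16, N20, N26, N29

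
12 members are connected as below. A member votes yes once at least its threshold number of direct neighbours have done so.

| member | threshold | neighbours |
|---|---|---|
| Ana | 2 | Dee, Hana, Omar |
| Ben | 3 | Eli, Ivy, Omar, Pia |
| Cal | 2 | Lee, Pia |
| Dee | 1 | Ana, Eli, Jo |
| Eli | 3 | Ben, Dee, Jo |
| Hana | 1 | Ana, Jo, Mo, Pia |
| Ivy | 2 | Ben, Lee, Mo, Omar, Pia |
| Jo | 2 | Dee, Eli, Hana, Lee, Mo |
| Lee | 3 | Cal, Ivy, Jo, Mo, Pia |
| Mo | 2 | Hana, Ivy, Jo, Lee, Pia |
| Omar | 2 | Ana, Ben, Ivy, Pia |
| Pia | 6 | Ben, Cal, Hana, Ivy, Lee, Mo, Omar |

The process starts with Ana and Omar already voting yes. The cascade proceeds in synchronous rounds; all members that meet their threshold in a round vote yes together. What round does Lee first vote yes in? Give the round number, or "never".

Round 1 — Ana, Omar vote yes (initial).
Round 2 — checking thresholds:
  Ben: 1 of 4 neighbours < 3, below threshold.
  Dee: 1 of 3 neighbours ≥ 1, votes yes.
  Hana: 1 of 4 neighbours ≥ 1, votes yes.
  Ivy: 1 of 5 neighbours < 2, below threshold.
  Pia: 1 of 7 neighbours < 6, below threshold.
Round 3 — checking thresholds:
  Ben: 1 of 4 neighbours < 3, below threshold.
  Eli: 1 of 3 neighbours < 3, below threshold.
  Ivy: 1 of 5 neighbours < 2, below threshold.
  Jo: 2 of 5 neighbours ≥ 2, votes yes.
  Mo: 1 of 5 neighbours < 2, below threshold.
  Pia: 2 of 7 neighbours < 6, below threshold.
Round 4 — checking thresholds:
  Ben: 1 of 4 neighbours < 3, below threshold.
  Eli: 2 of 3 neighbours < 3, below threshold.
  Ivy: 1 of 5 neighbours < 2, below threshold.
  Lee: 1 of 5 neighbours < 3, below threshold.
  Mo: 2 of 5 neighbours ≥ 2, votes yes.
  Pia: 2 of 7 neighbours < 6, below threshold.
Round 5 — checking thresholds:
  Ben: 1 of 4 neighbours < 3, below threshold.
  Eli: 2 of 3 neighbours < 3, below threshold.
  Ivy: 2 of 5 neighbours ≥ 2, votes yes.
  Lee: 2 of 5 neighbours < 3, below threshold.
  Pia: 3 of 7 neighbours < 6, below threshold.
Round 6 — checking thresholds:
  Ben: 2 of 4 neighbours < 3, below threshold.
  Eli: 2 of 3 neighbours < 3, below threshold.
  Lee: 3 of 5 neighbours ≥ 3, votes yes.
  Pia: 4 of 7 neighbours < 6, below threshold.
Round 7 — no new yes votes; cascade stops.

6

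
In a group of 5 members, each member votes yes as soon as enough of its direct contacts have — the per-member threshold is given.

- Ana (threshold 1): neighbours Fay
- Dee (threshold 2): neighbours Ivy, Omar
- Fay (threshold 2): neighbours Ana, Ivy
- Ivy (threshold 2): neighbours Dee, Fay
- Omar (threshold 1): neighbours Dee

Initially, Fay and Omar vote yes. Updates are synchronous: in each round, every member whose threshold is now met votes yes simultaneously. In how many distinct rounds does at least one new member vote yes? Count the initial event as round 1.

2

Round 1 — Fay, Omar vote yes (initial).
Round 2 — checking thresholds:
  Ana: 1 of 1 neighbours ≥ 1, votes yes.
  Dee: 1 of 2 neighbours < 2, holds.
  Ivy: 1 of 2 neighbours < 2, holds.
Round 3 — no new yes votes; cascade stops.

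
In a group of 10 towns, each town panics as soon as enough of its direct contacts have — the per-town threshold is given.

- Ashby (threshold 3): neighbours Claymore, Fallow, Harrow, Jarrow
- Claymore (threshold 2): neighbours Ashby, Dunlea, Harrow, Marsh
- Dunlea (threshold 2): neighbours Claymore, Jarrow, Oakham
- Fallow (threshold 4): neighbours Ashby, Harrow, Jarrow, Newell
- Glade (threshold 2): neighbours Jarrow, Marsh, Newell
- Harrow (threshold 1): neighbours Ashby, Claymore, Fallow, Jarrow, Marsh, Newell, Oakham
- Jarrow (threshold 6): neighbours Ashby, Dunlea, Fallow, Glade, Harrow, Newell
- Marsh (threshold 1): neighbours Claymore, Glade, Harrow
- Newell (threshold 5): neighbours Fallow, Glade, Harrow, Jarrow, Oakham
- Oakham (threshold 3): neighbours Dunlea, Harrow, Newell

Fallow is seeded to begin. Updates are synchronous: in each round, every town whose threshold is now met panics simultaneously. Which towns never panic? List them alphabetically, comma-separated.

Round 1 — Fallow panics (initial).
Round 2 — checking thresholds:
  Ashby: 1 of 4 neighbours < 3, holds.
  Harrow: 1 of 7 neighbours ≥ 1, panics.
  Jarrow: 1 of 6 neighbours < 6, holds.
  Newell: 1 of 5 neighbours < 5, holds.
Round 3 — checking thresholds:
  Ashby: 2 of 4 neighbours < 3, holds.
  Claymore: 1 of 4 neighbours < 2, holds.
  Jarrow: 2 of 6 neighbours < 6, holds.
  Marsh: 1 of 3 neighbours ≥ 1, panics.
  Newell: 2 of 5 neighbours < 5, holds.
  Oakham: 1 of 3 neighbours < 3, holds.
Round 4 — checking thresholds:
  Ashby: 2 of 4 neighbours < 3, holds.
  Claymore: 2 of 4 neighbours ≥ 2, panics.
  Glade: 1 of 3 neighbours < 2, holds.
  Jarrow: 2 of 6 neighbours < 6, holds.
  Newell: 2 of 5 neighbours < 5, holds.
  Oakham: 1 of 3 neighbours < 3, holds.
Round 5 — checking thresholds:
  Ashby: 3 of 4 neighbours ≥ 3, panics.
  Dunlea: 1 of 3 neighbours < 2, holds.
  Glade: 1 of 3 neighbours < 2, holds.
  Jarrow: 2 of 6 neighbours < 6, holds.
  Newell: 2 of 5 neighbours < 5, holds.
  Oakham: 1 of 3 neighbours < 3, holds.
Round 6 — no new panics; cascade stops.

Dunlea, Glade, Jarrow, Newell, Oakham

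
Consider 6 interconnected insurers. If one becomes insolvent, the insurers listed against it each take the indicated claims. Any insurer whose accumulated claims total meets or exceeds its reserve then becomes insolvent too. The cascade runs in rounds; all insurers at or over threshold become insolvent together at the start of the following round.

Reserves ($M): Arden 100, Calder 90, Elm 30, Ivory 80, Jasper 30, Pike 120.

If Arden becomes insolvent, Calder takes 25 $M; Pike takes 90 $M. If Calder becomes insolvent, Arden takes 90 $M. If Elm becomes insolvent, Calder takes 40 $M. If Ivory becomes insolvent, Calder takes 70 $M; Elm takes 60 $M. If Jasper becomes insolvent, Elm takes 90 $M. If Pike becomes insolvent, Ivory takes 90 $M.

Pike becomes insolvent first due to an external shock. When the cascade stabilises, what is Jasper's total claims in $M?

Round 1 — Pike becomes insolvent (initial).
  Ivory: +90 → 90 ≥ 80
Round 2 — Ivory becomes insolvent.
  Calder: +70 → 70 < 90
  Elm: +60 → 60 ≥ 30
Round 3 — Elm becomes insolvent.
  Calder: +40 → 110 ≥ 90
Round 4 — Calder becomes insolvent.
  Arden: +90 → 90 < 100
No further insolvencies.

0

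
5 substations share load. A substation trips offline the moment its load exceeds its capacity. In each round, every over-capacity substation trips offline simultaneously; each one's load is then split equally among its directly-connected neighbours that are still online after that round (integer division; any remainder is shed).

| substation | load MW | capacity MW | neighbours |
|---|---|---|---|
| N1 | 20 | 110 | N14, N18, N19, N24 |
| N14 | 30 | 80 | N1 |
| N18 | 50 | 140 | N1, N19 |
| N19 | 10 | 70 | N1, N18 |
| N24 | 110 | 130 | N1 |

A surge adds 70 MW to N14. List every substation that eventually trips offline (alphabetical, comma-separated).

N1, N14, N24

Round 1 — N14 at 100 > 80. N14 trips offline.
  N14 sheds 100 MW to N1: 100 each.
    N1: 20+100 = 120 > 110
Round 2 — N1 trips offline.
  N1 sheds 120 MW to N18, N19, N24: 40 each.
    N18: 50+40 = 90 ≤ 140
    N19: 10+40 = 50 ≤ 70
    N24: 110+40 = 150 > 130
Round 3 — N24 trips offline.
  N24 sheds 150 MW: no online neighbours, lost.
No further trips.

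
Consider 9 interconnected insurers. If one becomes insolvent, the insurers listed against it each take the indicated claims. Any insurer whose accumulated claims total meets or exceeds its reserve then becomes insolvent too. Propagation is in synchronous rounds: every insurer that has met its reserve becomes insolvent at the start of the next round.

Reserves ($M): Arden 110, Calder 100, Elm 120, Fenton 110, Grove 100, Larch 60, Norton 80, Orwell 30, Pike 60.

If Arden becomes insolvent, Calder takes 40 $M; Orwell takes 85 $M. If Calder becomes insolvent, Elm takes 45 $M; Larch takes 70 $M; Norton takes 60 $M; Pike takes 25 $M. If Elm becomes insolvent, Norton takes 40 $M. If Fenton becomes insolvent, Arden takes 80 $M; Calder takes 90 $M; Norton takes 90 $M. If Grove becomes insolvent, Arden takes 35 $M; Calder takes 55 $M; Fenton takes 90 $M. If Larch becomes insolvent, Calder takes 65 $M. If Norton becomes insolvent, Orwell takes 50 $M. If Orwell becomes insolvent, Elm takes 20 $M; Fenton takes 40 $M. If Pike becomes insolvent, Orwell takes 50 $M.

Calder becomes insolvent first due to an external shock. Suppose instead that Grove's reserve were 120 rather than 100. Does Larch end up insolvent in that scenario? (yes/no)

With Grove's reserve at 120:
Round 1 — Calder becomes insolvent (initial).
  Elm: +45 → 45 < 120
  Larch: +70 → 70 ≥ 60
  Norton: +60 → 60 < 80
  Pike: +25 → 25 < 60
Round 2 — Larch becomes insolvent.
No further insolvencies.

yes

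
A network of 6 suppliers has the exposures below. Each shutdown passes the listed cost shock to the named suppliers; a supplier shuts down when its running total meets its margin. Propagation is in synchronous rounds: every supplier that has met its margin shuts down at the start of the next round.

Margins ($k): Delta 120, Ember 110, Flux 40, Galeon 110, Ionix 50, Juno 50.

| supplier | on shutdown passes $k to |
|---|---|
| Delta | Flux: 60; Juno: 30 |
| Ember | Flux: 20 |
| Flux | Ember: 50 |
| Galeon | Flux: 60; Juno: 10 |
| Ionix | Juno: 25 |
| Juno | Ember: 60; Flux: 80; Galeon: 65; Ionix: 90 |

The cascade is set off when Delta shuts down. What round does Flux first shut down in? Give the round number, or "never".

2

Round 1 — Delta shuts down (initial).
  Flux: +60 → 60 ≥ 40
  Juno: +30 → 30 < 50
Round 2 — Flux shuts down.
  Ember: +50 → 50 < 110
No further shutdowns.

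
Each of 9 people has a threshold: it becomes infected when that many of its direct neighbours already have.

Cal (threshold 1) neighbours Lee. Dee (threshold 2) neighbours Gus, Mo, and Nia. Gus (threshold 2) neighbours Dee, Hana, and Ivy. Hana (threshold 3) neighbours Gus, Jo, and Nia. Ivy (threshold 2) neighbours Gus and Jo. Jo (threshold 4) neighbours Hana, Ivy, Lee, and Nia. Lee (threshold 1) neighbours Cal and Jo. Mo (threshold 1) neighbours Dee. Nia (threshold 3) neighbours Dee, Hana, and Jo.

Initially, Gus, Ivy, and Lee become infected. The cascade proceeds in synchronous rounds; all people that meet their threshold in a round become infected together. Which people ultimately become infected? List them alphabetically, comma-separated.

Cal, Gus, Ivy, Lee

Round 1 — Gus, Ivy, Lee become infected (initial).
Round 2 — checking thresholds:
  Cal: 1 of 1 neighbours ≥ 1, becomes infected.
  Dee: 1 of 3 neighbours < 2, holds.
  Hana: 1 of 3 neighbours < 3, holds.
  Jo: 2 of 4 neighbours < 4, holds.
Round 3 — no new infections; cascade stops.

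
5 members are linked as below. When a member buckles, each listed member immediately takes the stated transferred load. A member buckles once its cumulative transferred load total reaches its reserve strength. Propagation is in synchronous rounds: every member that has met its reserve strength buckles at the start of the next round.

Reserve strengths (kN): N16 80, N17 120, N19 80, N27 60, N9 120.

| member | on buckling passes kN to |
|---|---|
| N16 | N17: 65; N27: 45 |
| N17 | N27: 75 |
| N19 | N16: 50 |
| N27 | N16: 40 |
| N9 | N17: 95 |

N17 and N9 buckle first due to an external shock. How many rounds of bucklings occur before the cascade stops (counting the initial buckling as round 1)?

2

Round 1 — N17, N9 buckle (initial).
  N27: +75 → 75 ≥ 60
Round 2 — N27 buckles.
  N16: +40 → 40 < 80
No further bucklings.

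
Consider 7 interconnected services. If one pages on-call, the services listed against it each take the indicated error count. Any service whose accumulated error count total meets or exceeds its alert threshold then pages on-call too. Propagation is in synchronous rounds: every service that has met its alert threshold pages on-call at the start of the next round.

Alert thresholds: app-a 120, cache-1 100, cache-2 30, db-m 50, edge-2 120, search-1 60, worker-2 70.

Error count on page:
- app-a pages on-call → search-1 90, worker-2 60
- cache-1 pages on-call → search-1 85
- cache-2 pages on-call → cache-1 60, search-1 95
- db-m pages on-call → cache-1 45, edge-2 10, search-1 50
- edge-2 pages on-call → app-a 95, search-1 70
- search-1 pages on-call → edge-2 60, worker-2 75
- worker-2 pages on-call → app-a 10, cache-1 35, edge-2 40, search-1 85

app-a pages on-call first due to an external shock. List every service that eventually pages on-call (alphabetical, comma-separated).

Round 1 — app-a pages on-call (initial).
  search-1: +90 → 90 ≥ 60
  worker-2: +60 → 60 < 70
Round 2 — search-1 pages on-call.
  edge-2: +60 → 60 < 120
  worker-2: +75 → 135 ≥ 70
Round 3 — worker-2 pages on-call.
  cache-1: +35 → 35 < 100
  edge-2: +40 → 100 < 120
No further pages.

app-a, search-1, worker-2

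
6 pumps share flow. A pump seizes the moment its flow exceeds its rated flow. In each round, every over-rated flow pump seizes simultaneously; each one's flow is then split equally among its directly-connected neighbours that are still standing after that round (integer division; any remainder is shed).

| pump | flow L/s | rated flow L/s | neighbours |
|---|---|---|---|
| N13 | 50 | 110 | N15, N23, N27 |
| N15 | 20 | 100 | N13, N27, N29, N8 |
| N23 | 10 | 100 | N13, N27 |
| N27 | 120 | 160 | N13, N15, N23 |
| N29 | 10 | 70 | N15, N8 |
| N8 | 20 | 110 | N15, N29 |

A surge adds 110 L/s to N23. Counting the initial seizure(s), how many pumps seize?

4

Round 1 — N23 at 120 > 100. N23 seizes.
  N23 sheds 120 L/s to N13, N27: 60 each.
    N13: 50+60 = 110 ≤ 110
    N27: 120+60 = 180 > 160
Round 2 — N27 seizes.
  N27 sheds 180 L/s to N13, N15: 90 each.
    N13: 110+90 = 200 > 110
    N15: 20+90 = 110 > 100
Round 3 — N13, N15 seize.
  N13 sheds 200 L/s: no online neighbours, lost.
  N15 sheds 110 L/s to N29, N8: 55 each.
    N29: 10+55 = 65 ≤ 70
    N8: 20+55 = 75 ≤ 110
No further seizures.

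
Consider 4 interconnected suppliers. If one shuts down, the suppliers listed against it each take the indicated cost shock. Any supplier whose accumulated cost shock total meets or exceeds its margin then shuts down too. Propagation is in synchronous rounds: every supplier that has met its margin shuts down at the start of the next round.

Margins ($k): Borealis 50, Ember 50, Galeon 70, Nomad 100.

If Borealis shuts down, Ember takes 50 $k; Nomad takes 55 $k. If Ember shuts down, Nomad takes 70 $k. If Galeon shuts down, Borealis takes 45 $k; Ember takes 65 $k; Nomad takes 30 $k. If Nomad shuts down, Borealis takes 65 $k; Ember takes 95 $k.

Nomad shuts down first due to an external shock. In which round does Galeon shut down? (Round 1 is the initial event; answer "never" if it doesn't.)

Round 1 — Nomad shuts down (initial).
  Borealis: +65 → 65 ≥ 50
  Ember: +95 → 95 ≥ 50
Round 2 — Borealis, Ember shut down.
No further shutdowns.

never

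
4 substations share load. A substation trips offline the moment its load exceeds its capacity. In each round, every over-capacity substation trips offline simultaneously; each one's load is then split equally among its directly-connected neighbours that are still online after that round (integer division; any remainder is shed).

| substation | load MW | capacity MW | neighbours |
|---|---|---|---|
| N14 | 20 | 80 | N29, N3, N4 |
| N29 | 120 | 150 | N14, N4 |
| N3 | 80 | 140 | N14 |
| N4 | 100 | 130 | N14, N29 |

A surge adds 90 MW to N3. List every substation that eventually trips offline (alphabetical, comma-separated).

Round 1 — N3 at 170 > 140. N3 trips offline.
  N3 sheds 170 MW to N14: 170 each.
    N14: 20+170 = 190 > 80
Round 2 — N14 trips offline.
  N14 sheds 190 MW to N29, N4: 95 each.
    N29: 120+95 = 215 > 150
    N4: 100+95 = 195 > 130
Round 3 — N29, N4 trip offline.
  N29 sheds 215 MW: no online neighbours, lost.
  N4 sheds 195 MW: no online neighbours, lost.
No further trips.

N14, N29, N3, N4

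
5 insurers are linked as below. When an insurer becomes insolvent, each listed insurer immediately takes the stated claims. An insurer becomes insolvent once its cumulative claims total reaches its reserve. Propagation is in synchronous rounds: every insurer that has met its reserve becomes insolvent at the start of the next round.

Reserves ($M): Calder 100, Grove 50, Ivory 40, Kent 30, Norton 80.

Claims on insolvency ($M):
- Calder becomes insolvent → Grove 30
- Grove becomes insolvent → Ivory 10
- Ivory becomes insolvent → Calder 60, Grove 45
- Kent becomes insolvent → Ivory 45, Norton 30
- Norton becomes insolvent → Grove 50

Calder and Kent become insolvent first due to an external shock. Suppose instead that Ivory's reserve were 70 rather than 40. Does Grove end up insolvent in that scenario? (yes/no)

With Ivory's reserve at 70:
Round 1 — Calder, Kent become insolvent (initial).
  Grove: +30 → 30 < 50
  Ivory: +45 → 45 < 70
  Norton: +30 → 30 < 80
No further insolvencies.

no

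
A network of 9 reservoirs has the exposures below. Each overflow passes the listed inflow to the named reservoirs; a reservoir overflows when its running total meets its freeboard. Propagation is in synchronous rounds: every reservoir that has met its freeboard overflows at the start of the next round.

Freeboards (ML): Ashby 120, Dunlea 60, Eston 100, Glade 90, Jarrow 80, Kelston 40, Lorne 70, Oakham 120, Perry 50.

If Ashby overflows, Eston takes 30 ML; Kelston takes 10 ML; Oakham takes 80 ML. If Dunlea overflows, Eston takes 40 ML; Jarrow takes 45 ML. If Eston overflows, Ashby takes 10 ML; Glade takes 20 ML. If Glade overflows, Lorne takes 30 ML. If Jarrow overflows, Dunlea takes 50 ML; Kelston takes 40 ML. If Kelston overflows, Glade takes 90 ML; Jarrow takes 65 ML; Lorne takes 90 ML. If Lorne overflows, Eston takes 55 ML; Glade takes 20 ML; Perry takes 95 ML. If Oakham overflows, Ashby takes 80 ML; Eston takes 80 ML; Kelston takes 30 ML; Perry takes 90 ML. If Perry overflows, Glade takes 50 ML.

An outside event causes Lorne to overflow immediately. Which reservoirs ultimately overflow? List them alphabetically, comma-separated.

Lorne, Perry

Round 1 — Lorne overflows (initial).
  Eston: +55 → 55 < 100
  Glade: +20 → 20 < 90
  Perry: +95 → 95 ≥ 50
Round 2 — Perry overflows.
  Glade: +50 → 70 < 90
No further overflows.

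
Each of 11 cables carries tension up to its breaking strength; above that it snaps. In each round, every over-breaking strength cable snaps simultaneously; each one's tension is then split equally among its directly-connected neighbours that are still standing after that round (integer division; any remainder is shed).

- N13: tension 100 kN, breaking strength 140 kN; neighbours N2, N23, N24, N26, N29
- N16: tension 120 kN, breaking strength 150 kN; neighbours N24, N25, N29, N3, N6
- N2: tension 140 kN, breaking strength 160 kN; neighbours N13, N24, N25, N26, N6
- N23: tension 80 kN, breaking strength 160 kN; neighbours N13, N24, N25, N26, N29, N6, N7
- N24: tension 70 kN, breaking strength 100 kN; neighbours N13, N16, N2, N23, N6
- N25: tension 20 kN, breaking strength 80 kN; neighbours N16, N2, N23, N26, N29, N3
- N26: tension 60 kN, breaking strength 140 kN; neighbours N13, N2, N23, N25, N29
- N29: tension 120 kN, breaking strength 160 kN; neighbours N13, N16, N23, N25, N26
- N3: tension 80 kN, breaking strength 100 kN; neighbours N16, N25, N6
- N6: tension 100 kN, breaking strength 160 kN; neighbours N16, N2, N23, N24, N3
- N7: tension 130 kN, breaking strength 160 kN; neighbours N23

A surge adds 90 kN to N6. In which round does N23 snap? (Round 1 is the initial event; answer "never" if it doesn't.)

3

Round 1 — N6 at 190 > 160. N6 snaps.
  N6 sheds 190 kN to N16, N2, N23, N24, N3: 38 each.
    N16: 120+38 = 158 > 150
    N2: 140+38 = 178 > 160
    N23: 80+38 = 118 ≤ 160
    N24: 70+38 = 108 > 100
    N3: 80+38 = 118 > 100
Round 2 — N16, N2, N24, N3 snap.
  N16 sheds 158 kN to N25, N29: 79 each.
    N25: 20+79 = 99 > 80
    N29: 120+79 = 199 > 160
  N2 sheds 178 kN to N13, N25, N26: 59 each (1 lost).
    N13: 100+59 = 159 > 140
    N25: 99+59 = 158 > 80
    N26: 60+59 = 119 ≤ 140
  N24 sheds 108 kN to N13, N23: 54 each.
    N13: 159+54 = 213 > 140
    N23: 118+54 = 172 > 160
  N3 sheds 118 kN to N25: 118 each.
    N25: 158+118 = 276 > 80
Round 3 — N13, N23, N25, N29 snap.
  N13 sheds 213 kN to N26: 213 each.
    N26: 119+213 = 332 > 140
  N23 sheds 172 kN to N26, N7: 86 each.
    N26: 332+86 = 418 > 140
    N7: 130+86 = 216 > 160
  N25 sheds 276 kN to N26: 276 each.
    N26: 418+276 = 694 > 140
  N29 sheds 199 kN to N26: 199 each.
    N26: 694+199 = 893 > 140
Round 4 — N26, N7 snap.
  N26 sheds 893 kN: no online neighbours, lost.
  N7 sheds 216 kN: no online neighbours, lost.
No further breaks.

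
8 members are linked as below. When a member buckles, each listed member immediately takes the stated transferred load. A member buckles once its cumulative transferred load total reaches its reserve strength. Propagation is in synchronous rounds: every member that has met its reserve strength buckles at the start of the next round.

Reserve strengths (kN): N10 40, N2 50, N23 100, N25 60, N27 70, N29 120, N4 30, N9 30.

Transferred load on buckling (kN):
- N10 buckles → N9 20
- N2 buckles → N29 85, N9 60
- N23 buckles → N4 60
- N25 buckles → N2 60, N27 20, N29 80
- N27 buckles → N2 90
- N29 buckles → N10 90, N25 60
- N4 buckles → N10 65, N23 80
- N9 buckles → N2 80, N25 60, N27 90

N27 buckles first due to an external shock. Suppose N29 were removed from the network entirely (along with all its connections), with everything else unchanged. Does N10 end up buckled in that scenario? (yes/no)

With N29 removed:
Round 1 — N27 buckles (initial).
  N2: +90 → 90 ≥ 50
Round 2 — N2 buckles.
  N9: +60 → 60 ≥ 30
Round 3 — N9 buckles.
  N25: +60 → 60 ≥ 60
Round 4 — N25 buckles.
No further bucklings.

no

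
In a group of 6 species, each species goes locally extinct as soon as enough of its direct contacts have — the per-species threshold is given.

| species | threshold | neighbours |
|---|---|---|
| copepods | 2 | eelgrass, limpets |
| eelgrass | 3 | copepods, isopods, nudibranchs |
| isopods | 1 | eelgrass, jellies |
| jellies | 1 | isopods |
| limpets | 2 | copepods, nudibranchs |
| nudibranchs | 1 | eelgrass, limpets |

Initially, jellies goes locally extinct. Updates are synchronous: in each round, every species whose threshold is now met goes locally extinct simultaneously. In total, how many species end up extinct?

Round 1 — jellies goes locally extinct (initial).
Round 2 — checking thresholds:
  isopods: 1 of 2 neighbours ≥ 1, goes locally extinct.
Round 3 — no new extinctions; cascade stops.

2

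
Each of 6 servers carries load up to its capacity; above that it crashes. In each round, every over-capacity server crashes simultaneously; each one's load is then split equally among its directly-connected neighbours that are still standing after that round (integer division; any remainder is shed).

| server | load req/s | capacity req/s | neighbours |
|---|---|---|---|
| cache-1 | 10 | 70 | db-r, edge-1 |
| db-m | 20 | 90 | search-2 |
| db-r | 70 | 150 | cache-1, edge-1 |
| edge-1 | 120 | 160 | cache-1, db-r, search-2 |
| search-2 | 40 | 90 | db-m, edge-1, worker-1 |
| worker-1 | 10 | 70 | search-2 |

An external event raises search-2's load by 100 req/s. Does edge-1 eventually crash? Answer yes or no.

Round 1 — search-2 at 140 > 90. search-2 crashes.
  search-2 sheds 140 req/s to db-m, edge-1, worker-1: 46 each (2 lost).
    db-m: 20+46 = 66 ≤ 90
    edge-1: 120+46 = 166 > 160
    worker-1: 10+46 = 56 ≤ 70
Round 2 — edge-1 crashes.
  edge-1 sheds 166 req/s to cache-1, db-r: 83 each.
    cache-1: 10+83 = 93 > 70
    db-r: 70+83 = 153 > 150
Round 3 — cache-1, db-r crash.
  cache-1 sheds 93 req/s: no online neighbours, lost.
  db-r sheds 153 req/s: no online neighbours, lost.
No further crashes.

yes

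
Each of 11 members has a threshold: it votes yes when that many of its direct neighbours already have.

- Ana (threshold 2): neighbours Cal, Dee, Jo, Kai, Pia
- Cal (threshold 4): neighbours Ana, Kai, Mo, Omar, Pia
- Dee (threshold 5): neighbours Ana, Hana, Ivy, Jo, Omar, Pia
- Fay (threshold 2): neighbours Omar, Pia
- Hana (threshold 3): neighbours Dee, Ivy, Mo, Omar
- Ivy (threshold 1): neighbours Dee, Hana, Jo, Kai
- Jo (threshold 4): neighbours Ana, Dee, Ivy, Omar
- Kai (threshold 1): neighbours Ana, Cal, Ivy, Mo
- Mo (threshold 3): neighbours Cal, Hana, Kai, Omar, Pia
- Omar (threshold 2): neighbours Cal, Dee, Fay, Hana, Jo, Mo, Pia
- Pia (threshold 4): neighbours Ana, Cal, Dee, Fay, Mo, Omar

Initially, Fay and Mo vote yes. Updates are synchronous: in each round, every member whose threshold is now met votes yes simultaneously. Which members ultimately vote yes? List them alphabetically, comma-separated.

Fay, Hana, Ivy, Kai, Mo, Omar

Round 1 — Fay, Mo vote yes (initial).
Round 2 — checking thresholds:
  Cal: 1 of 5 neighbours < 4, not yet.
  Hana: 1 of 4 neighbours < 3, not yet.
  Kai: 1 of 4 neighbours ≥ 1, votes yes.
  Omar: 2 of 7 neighbours ≥ 2, votes yes.
  Pia: 2 of 6 neighbours < 4, not yet.
Round 3 — checking thresholds:
  Ana: 1 of 5 neighbours < 2, not yet.
  Cal: 3 of 5 neighbours < 4, not yet.
  Dee: 1 of 6 neighbours < 5, not yet.
  Hana: 2 of 4 neighbours < 3, not yet.
  Ivy: 1 of 4 neighbours ≥ 1, votes yes.
  Jo: 1 of 4 neighbours < 4, not yet.
  Pia: 3 of 6 neighbours < 4, not yet.
Round 4 — checking thresholds:
  Ana: 1 of 5 neighbours < 2, not yet.
  Cal: 3 of 5 neighbours < 4, not yet.
  Dee: 2 of 6 neighbours < 5, not yet.
  Hana: 3 of 4 neighbours ≥ 3, votes yes.
  Jo: 2 of 4 neighbours < 4, not yet.
  Pia: 3 of 6 neighbours < 4, not yet.
Round 5 — no new yes votes; cascade stops.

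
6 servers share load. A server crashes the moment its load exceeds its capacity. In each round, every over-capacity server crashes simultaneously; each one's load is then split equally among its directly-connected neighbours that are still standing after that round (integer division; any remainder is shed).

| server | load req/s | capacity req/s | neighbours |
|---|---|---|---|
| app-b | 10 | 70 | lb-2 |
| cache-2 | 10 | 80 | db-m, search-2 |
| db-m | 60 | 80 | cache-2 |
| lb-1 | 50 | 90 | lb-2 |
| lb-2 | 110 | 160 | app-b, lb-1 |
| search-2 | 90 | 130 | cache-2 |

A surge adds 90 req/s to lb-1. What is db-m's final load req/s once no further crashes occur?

Round 1 — lb-1 at 140 > 90. lb-1 crashes.
  lb-1 sheds 140 req/s to lb-2: 140 each.
    lb-2: 110+140 = 250 > 160
Round 2 — lb-2 crashes.
  lb-2 sheds 250 req/s to app-b: 250 each.
    app-b: 10+250 = 260 > 70
Round 3 — app-b crashes.
  app-b sheds 260 req/s: no online neighbours, lost.
No further crashes.

60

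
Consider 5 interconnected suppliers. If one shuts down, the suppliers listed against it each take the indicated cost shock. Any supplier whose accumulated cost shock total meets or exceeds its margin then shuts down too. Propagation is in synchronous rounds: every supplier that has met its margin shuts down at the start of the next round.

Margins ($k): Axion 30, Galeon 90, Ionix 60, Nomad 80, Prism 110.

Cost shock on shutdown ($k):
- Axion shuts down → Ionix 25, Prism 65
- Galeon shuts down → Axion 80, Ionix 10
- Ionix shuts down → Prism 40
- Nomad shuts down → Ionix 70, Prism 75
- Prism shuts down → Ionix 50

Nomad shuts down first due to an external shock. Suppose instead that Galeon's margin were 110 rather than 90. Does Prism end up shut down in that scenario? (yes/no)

yes

With Galeon's margin at 110:
Round 1 — Nomad shuts down (initial).
  Ionix: +70 → 70 ≥ 60
  Prism: +75 → 75 < 110
Round 2 — Ionix shuts down.
  Prism: +40 → 115 ≥ 110
Round 3 — Prism shuts down.
No further shutdowns.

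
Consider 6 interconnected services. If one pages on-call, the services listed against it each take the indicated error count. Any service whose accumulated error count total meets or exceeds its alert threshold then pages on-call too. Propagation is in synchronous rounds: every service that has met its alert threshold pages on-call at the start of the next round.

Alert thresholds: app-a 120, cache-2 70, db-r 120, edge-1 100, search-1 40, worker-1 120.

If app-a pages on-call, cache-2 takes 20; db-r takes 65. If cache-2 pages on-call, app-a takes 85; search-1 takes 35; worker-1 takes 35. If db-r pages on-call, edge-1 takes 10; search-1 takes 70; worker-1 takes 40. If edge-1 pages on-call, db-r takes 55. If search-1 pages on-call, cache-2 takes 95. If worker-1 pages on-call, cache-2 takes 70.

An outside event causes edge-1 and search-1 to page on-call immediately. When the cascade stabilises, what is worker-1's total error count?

Round 1 — edge-1, search-1 page on-call (initial).
  cache-2: +95 → 95 ≥ 70
  db-r: +55 → 55 < 120
Round 2 — cache-2 pages on-call.
  app-a: +85 → 85 < 120
  worker-1: +35 → 35 < 120
No further pages.

35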